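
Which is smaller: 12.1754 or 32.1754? 12.1754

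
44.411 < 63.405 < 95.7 True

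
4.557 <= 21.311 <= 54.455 True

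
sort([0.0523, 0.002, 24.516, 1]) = [0.002, 0.0523, 1, 24.516]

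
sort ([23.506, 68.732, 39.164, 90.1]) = [23.506, 39.164, 68.732, 90.1]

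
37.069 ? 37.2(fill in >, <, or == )<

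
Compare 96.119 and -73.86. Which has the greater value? 96.119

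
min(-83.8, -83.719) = -83.8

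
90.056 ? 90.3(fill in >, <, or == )<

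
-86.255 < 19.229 True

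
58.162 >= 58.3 False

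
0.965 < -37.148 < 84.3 False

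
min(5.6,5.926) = 5.6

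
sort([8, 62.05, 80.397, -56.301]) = [-56.301, 8, 62.05, 80.397]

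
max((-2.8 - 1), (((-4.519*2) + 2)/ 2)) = -3.519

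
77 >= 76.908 True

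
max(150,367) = 367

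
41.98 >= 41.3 True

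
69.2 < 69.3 True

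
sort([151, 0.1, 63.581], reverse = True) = [151, 63.581, 0.1]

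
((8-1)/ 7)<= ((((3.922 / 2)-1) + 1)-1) False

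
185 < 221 True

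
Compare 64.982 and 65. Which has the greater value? 65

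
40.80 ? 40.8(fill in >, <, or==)==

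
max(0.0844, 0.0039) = 0.0844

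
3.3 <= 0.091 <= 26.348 False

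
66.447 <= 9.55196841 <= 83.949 False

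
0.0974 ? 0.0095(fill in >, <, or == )>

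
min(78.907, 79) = 78.907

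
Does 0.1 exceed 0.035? Yes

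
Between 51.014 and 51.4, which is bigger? 51.4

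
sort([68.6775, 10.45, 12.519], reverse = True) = [68.6775, 12.519, 10.45]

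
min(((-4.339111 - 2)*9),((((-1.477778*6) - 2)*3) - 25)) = -57.600004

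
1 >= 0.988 True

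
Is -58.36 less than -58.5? No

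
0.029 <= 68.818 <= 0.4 False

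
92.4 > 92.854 False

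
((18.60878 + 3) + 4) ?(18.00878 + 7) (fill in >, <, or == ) >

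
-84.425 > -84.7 True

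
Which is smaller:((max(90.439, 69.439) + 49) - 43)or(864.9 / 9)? (864.9 / 9)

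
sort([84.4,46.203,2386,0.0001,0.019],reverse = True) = [2386,84.4,46.203,0.019,0.0001]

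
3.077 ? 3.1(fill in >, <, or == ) <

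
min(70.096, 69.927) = 69.927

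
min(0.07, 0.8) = 0.07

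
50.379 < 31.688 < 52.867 False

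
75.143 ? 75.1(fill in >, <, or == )>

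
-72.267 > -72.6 True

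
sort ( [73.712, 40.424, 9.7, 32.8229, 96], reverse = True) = [96, 73.712, 40.424, 32.8229, 9.7]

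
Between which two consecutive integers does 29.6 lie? 29 and 30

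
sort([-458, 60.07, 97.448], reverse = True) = [97.448, 60.07, -458]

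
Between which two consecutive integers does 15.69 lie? 15 and 16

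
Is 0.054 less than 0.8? Yes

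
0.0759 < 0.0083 False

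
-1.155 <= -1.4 False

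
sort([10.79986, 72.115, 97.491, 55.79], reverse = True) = [97.491, 72.115, 55.79, 10.79986]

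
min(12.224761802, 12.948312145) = 12.224761802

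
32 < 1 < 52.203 False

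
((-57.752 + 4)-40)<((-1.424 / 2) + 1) True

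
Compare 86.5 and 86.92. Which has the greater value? 86.92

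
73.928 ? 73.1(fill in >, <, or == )>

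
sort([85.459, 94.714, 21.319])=[21.319, 85.459, 94.714]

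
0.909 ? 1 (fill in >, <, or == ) <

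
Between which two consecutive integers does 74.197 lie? 74 and 75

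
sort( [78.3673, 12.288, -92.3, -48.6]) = [-92.3, -48.6, 12.288, 78.3673]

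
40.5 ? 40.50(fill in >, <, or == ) ==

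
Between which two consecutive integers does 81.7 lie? 81 and 82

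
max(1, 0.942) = 1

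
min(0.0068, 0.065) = 0.0068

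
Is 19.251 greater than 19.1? Yes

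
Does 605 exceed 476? Yes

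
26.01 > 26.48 False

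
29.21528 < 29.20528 False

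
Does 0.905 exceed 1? No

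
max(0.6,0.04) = 0.6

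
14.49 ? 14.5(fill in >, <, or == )<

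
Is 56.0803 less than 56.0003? No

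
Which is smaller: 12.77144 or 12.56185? 12.56185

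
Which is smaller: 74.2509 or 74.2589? 74.2509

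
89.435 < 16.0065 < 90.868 False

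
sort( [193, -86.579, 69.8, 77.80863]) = [-86.579, 69.8, 77.80863, 193]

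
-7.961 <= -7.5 True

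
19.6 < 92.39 True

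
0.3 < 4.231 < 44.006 True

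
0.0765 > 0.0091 True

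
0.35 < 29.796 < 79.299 True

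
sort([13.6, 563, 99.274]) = [13.6, 99.274, 563]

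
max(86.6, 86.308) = 86.6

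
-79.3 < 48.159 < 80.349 True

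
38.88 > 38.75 True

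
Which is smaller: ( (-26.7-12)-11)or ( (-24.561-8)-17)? ( (-26.7-12)-11)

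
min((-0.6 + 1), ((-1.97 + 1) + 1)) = 0.03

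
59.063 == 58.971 False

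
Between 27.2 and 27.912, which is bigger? 27.912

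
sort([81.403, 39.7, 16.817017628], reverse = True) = [81.403, 39.7, 16.817017628]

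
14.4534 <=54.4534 True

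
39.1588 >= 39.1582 True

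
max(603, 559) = 603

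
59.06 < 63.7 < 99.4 True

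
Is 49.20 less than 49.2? No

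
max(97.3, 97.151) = 97.3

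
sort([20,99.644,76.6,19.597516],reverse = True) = [99.644,76.6,20,19.597516]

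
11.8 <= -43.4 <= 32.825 False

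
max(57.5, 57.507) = 57.507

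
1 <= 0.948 False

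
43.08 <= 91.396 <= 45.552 False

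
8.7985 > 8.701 True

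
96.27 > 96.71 False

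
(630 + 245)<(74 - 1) False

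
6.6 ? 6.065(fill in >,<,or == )>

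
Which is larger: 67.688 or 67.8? 67.8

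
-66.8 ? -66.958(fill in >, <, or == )>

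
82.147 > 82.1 True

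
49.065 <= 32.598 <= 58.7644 False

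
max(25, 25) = 25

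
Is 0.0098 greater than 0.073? No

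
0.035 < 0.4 True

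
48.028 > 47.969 True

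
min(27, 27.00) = 27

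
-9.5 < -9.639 False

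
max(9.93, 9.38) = 9.93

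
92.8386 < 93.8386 True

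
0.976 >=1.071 False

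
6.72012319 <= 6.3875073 False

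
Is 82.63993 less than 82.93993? Yes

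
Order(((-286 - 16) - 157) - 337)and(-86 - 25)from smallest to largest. (((-286 - 16) - 157) - 337), (-86 - 25)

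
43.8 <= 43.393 False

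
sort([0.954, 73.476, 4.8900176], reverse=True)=[73.476, 4.8900176, 0.954]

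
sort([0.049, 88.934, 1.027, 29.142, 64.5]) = [0.049, 1.027, 29.142, 64.5, 88.934]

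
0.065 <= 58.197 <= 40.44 False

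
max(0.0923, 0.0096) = 0.0923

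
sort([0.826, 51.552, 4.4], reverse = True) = [51.552, 4.4, 0.826]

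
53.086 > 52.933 True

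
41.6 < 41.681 True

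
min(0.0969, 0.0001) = 0.0001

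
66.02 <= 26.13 False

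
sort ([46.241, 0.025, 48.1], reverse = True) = [48.1, 46.241, 0.025]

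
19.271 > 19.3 False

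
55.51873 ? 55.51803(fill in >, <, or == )>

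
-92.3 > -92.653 True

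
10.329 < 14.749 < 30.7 True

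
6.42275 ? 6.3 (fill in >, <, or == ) >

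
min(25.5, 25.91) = 25.5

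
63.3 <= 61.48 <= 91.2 False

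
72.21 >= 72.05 True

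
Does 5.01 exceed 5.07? No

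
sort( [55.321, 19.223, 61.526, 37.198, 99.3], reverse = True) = [99.3, 61.526, 55.321, 37.198, 19.223]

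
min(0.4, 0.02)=0.02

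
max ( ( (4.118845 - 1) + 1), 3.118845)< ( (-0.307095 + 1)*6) True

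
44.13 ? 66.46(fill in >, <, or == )<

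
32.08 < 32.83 True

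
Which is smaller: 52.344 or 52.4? 52.344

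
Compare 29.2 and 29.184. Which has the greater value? 29.2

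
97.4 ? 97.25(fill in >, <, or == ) >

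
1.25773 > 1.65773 False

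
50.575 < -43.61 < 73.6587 False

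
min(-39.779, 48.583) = -39.779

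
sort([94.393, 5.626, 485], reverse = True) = [485, 94.393, 5.626]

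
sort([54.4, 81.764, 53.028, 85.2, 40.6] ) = [40.6, 53.028, 54.4, 81.764, 85.2]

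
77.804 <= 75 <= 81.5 False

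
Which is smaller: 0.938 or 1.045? 0.938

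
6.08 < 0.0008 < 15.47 False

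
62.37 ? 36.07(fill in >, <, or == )>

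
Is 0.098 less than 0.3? Yes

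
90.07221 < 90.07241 True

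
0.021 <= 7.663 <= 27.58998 True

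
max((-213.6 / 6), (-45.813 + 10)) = -35.6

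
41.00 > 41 False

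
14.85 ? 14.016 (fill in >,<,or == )>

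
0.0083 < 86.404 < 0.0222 False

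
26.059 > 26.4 False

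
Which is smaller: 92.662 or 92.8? 92.662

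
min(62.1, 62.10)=62.1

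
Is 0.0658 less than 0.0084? No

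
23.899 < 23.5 False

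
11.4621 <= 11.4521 False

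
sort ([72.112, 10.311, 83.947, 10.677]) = [10.311, 10.677, 72.112, 83.947]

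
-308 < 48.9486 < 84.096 True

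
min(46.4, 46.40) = 46.4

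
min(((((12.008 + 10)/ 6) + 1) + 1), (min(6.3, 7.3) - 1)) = 5.3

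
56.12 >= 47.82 True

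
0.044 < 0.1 True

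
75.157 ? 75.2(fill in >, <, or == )<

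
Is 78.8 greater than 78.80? No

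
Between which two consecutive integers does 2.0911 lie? 2 and 3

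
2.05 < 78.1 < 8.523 False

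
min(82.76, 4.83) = 4.83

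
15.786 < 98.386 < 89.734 False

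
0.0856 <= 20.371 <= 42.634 True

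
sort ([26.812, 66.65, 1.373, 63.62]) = [1.373, 26.812, 63.62, 66.65]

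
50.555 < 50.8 True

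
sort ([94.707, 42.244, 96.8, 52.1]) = [42.244, 52.1, 94.707, 96.8]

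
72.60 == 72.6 True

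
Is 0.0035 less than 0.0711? Yes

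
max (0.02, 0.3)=0.3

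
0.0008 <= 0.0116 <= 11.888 True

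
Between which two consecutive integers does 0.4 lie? 0 and 1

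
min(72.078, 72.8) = 72.078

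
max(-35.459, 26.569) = 26.569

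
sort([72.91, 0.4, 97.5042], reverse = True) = [97.5042, 72.91, 0.4]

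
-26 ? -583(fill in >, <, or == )>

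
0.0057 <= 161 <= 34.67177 False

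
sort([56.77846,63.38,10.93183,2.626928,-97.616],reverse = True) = [63.38,56.77846,10.93183,2.626928,-97.616]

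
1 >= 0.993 True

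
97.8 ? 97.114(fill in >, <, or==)>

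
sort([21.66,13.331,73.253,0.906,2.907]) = [0.906,2.907,13.331,21.66,73.253]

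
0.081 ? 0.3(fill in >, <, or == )<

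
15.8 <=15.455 False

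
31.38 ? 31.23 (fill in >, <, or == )>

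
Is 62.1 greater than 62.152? No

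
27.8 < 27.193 False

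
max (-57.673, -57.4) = -57.4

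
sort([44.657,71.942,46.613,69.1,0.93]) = [0.93,44.657,46.613,69.1,71.942]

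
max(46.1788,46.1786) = 46.1788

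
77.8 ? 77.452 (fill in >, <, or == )>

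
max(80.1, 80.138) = 80.138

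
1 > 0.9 True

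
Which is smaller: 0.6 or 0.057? 0.057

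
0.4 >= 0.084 True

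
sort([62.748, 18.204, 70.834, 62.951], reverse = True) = [70.834, 62.951, 62.748, 18.204]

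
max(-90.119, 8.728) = 8.728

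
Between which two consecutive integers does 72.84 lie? 72 and 73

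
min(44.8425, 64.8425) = 44.8425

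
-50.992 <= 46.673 True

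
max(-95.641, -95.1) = -95.1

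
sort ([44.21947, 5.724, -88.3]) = [-88.3, 5.724, 44.21947]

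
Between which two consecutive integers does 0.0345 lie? 0 and 1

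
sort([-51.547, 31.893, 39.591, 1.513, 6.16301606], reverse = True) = [39.591, 31.893, 6.16301606, 1.513, -51.547]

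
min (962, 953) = 953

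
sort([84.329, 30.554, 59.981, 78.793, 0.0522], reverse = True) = [84.329, 78.793, 59.981, 30.554, 0.0522]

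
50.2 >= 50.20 True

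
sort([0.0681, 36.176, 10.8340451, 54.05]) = [0.0681, 10.8340451, 36.176, 54.05]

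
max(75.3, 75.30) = 75.30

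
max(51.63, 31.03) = 51.63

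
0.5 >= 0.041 True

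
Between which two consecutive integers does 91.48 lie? 91 and 92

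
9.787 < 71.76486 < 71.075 False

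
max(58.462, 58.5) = 58.5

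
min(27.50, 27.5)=27.50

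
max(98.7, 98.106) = 98.7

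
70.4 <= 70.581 True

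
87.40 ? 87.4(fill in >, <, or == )==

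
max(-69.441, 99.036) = 99.036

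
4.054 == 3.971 False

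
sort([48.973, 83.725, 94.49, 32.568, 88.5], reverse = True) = [94.49, 88.5, 83.725, 48.973, 32.568]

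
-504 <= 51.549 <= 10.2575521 False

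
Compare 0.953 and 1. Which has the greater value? 1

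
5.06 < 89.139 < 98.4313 True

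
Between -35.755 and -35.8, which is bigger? -35.755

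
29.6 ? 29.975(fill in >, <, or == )<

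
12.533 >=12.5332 False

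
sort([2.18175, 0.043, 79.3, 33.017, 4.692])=[0.043, 2.18175, 4.692, 33.017, 79.3]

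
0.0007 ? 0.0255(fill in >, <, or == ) <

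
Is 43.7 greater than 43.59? Yes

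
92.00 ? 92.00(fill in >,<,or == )==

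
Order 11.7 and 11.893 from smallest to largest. 11.7, 11.893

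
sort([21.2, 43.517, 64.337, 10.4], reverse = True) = [64.337, 43.517, 21.2, 10.4]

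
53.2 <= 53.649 True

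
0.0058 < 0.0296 True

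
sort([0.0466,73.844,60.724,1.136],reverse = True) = [73.844,60.724,1.136,0.0466]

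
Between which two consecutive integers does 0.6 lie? 0 and 1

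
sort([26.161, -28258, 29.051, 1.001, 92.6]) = [-28258, 1.001, 26.161, 29.051, 92.6]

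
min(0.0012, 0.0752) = 0.0012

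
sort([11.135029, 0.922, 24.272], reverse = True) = [24.272, 11.135029, 0.922]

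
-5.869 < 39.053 True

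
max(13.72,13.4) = 13.72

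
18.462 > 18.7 False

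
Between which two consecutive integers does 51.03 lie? 51 and 52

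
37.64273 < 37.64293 True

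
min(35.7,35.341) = 35.341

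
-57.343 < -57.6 False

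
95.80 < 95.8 False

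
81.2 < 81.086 False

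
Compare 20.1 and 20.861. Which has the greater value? 20.861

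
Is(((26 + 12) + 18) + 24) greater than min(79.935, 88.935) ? Yes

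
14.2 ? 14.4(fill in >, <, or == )<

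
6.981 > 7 False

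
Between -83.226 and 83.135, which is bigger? 83.135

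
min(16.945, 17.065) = 16.945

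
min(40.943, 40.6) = 40.6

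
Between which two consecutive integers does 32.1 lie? 32 and 33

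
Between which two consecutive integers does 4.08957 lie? 4 and 5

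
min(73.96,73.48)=73.48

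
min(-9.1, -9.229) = -9.229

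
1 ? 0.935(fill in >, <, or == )>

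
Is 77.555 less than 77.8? Yes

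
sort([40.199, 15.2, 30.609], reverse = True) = [40.199, 30.609, 15.2]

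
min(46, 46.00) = 46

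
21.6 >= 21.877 False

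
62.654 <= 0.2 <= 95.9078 False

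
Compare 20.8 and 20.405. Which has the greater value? 20.8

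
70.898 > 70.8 True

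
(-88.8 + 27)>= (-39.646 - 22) False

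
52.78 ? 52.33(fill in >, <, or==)>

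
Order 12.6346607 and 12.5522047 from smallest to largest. 12.5522047, 12.6346607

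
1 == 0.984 False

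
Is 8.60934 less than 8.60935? Yes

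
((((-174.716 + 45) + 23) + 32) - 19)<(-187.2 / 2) True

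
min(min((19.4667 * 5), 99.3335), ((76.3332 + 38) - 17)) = 97.3332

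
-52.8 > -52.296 False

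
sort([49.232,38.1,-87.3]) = [-87.3,38.1,49.232]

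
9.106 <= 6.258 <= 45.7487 False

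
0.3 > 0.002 True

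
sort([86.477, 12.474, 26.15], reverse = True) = [86.477, 26.15, 12.474]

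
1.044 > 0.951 True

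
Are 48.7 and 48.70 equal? Yes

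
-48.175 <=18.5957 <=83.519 True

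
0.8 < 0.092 False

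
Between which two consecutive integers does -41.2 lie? -42 and -41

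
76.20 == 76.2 True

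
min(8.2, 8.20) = 8.2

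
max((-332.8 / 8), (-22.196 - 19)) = -41.196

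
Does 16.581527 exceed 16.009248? Yes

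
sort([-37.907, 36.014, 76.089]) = [-37.907, 36.014, 76.089]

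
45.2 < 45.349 True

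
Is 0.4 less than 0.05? No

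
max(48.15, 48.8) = 48.8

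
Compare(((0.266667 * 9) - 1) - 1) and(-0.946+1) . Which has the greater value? (((0.266667 * 9) - 1) - 1)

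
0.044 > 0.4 False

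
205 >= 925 False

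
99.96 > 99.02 True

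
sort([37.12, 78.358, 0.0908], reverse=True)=[78.358, 37.12, 0.0908]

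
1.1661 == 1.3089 False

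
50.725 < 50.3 False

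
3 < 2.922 False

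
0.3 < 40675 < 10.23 False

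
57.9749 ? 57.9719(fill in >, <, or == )>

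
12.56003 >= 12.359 True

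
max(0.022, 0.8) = 0.8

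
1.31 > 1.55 False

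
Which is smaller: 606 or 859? 606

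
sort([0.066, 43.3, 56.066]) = [0.066, 43.3, 56.066]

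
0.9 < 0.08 False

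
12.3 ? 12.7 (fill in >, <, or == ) <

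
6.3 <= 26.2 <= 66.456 True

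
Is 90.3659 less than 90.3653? No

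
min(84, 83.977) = 83.977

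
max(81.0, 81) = 81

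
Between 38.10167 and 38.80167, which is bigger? 38.80167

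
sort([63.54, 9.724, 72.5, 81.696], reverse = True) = [81.696, 72.5, 63.54, 9.724]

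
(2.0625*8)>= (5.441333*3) True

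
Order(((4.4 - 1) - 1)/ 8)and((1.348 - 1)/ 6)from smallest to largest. ((1.348 - 1)/ 6), (((4.4 - 1) - 1)/ 8)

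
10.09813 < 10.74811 True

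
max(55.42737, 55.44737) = 55.44737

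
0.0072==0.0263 False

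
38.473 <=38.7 True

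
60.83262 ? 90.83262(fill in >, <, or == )<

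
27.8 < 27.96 True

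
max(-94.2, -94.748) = -94.2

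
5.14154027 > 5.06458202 True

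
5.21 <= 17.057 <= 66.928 True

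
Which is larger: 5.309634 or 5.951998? 5.951998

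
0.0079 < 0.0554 True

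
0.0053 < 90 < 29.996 False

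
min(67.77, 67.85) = 67.77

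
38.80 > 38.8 False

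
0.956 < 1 True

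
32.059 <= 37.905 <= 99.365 True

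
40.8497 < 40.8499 True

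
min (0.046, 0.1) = 0.046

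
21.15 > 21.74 False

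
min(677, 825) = 677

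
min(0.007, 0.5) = 0.007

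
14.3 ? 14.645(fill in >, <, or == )<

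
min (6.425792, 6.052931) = 6.052931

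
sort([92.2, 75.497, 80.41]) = [75.497, 80.41, 92.2]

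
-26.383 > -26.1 False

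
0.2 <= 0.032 False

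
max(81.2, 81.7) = 81.7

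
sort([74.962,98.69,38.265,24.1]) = [24.1,38.265,74.962,98.69]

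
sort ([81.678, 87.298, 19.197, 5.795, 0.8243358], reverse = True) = [87.298, 81.678, 19.197, 5.795, 0.8243358]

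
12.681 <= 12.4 False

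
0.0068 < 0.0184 True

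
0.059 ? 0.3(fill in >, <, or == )<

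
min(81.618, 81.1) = 81.1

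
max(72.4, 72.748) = 72.748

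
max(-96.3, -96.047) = -96.047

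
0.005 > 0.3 False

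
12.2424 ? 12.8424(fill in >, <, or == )<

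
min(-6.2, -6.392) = -6.392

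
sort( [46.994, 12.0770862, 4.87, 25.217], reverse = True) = [46.994, 25.217, 12.0770862, 4.87]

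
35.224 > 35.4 False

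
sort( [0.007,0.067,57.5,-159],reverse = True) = [57.5,0.067,0.007,-159]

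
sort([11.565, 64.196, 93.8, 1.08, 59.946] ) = [1.08, 11.565, 59.946, 64.196, 93.8]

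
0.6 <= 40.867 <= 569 True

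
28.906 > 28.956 False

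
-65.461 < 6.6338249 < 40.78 True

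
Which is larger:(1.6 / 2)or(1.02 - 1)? (1.6 / 2)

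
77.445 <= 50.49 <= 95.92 False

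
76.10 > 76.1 False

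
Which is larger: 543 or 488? 543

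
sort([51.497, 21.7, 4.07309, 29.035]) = [4.07309, 21.7, 29.035, 51.497]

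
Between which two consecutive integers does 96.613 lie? 96 and 97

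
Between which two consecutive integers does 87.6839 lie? 87 and 88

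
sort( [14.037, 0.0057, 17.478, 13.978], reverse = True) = [17.478, 14.037, 13.978, 0.0057]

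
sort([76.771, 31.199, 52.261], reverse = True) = [76.771, 52.261, 31.199]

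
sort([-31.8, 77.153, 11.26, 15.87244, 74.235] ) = [-31.8, 11.26, 15.87244, 74.235, 77.153]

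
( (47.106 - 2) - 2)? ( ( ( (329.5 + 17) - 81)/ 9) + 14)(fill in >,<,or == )<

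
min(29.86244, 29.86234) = 29.86234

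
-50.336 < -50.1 True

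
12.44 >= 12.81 False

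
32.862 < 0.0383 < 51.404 False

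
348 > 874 False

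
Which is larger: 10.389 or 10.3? 10.389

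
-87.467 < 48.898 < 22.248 False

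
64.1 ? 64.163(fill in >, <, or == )<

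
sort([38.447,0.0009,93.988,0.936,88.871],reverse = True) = [93.988,88.871,38.447,0.936,0.0009]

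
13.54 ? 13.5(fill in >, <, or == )>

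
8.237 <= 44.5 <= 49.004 True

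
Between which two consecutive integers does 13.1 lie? 13 and 14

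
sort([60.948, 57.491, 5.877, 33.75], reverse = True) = [60.948, 57.491, 33.75, 5.877]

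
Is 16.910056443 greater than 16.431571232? Yes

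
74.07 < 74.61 True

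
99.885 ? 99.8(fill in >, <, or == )>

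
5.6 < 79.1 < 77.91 False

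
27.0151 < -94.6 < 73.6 False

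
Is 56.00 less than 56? No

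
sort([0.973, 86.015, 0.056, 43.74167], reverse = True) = [86.015, 43.74167, 0.973, 0.056]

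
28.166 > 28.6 False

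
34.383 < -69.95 False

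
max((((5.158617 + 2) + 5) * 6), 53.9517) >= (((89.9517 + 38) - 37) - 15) False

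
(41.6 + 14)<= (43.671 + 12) True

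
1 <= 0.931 False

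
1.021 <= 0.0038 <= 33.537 False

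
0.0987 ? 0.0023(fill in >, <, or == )>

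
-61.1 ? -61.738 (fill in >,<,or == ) >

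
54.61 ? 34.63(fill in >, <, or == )>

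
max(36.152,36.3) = 36.3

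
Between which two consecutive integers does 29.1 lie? 29 and 30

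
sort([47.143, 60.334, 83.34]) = [47.143, 60.334, 83.34]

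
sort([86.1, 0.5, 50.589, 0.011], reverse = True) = [86.1, 50.589, 0.5, 0.011]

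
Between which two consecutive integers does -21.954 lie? -22 and -21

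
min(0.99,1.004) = 0.99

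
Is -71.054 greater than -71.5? Yes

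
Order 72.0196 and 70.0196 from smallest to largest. 70.0196, 72.0196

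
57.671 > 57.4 True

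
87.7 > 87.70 False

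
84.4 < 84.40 False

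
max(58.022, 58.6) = 58.6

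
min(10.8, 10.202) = 10.202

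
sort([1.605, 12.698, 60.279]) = [1.605, 12.698, 60.279]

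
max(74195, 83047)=83047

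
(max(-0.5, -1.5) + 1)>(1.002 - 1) True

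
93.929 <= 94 True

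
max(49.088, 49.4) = 49.4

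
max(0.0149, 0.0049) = 0.0149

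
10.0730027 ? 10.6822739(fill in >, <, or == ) <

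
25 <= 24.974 False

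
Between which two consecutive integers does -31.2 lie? -32 and -31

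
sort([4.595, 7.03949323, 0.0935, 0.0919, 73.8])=[0.0919, 0.0935, 4.595, 7.03949323, 73.8]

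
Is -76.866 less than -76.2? Yes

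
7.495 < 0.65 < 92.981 False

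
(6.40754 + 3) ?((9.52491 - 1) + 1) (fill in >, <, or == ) <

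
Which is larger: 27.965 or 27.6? 27.965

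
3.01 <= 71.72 True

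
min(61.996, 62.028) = 61.996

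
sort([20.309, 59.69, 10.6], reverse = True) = [59.69, 20.309, 10.6]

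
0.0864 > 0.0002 True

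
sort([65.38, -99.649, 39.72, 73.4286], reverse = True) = [73.4286, 65.38, 39.72, -99.649]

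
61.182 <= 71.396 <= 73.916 True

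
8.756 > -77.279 True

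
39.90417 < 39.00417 False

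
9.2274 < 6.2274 False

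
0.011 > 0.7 False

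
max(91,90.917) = 91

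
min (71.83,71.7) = 71.7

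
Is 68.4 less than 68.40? No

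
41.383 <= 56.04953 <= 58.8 True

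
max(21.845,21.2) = 21.845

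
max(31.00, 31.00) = 31.00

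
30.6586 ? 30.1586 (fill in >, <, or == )>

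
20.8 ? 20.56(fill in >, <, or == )>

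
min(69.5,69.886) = 69.5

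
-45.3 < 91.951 True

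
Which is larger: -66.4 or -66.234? -66.234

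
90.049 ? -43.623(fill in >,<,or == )>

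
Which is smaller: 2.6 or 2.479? 2.479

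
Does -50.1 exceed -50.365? Yes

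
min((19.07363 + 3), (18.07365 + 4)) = 22.07363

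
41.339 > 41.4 False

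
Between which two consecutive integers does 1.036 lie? 1 and 2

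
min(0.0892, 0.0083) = 0.0083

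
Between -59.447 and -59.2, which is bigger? -59.2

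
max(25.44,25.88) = 25.88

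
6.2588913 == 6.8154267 False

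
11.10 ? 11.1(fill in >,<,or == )==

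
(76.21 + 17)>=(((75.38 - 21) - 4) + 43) False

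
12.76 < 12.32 False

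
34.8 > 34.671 True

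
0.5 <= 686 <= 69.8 False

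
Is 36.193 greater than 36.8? No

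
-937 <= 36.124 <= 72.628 True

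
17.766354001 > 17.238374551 True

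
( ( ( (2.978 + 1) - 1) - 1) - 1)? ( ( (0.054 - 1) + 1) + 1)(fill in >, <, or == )<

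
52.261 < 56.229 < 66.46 True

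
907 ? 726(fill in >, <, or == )>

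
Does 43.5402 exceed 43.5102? Yes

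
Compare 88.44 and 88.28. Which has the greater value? 88.44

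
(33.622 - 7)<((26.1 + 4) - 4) False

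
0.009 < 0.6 True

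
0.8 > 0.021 True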